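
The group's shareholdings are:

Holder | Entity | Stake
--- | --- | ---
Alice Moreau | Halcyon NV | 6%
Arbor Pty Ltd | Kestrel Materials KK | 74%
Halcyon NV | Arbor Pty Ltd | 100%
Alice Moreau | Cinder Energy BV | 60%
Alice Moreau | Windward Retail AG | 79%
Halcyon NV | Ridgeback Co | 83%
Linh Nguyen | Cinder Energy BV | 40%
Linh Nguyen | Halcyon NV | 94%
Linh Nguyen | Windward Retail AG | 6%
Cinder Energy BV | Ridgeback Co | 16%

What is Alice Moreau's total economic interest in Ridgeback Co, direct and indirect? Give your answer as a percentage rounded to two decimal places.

14.58%

Alice reaches Ridgeback along 2 paths.
Via Halcyon: 6% × 83% = 4.98%.
Via Cinder: 60% × 16% = 9.6%.
Total: 4.98% + 9.6% = 14.58%.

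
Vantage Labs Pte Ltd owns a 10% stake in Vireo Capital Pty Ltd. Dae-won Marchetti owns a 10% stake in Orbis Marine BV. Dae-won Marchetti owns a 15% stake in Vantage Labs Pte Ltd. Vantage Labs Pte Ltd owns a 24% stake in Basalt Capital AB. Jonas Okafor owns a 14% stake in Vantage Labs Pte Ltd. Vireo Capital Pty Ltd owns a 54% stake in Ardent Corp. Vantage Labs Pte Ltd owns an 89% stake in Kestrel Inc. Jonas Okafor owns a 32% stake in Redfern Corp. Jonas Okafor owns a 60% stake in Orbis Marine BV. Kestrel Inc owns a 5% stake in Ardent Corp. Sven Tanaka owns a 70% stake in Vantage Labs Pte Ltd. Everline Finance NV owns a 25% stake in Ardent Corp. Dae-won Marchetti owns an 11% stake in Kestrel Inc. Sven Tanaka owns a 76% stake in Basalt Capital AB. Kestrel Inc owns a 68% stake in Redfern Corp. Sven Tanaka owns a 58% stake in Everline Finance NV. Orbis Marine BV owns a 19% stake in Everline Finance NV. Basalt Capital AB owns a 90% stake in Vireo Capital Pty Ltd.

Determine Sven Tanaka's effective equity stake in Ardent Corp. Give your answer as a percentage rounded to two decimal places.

Sven reaches Ardent along 5 paths.
Via Everline: 58% × 25% = 14.5%.
Via Vantage → Kestrel: 70% × 89% × 5% = 3.115%.
Via Vantage → Vireo: 70% × 10% × 54% = 3.78%.
Via Vantage → Basalt → Vireo: 70% × 24% × 90% × 54% = 8.1648%.
Via Basalt → Vireo: 76% × 90% × 54% = 36.936%.
Total: 14.5% + 3.115% + 3.78% + 8.1648% + 36.936% = 66.4958%.
Rounded: 66.50%.

66.50%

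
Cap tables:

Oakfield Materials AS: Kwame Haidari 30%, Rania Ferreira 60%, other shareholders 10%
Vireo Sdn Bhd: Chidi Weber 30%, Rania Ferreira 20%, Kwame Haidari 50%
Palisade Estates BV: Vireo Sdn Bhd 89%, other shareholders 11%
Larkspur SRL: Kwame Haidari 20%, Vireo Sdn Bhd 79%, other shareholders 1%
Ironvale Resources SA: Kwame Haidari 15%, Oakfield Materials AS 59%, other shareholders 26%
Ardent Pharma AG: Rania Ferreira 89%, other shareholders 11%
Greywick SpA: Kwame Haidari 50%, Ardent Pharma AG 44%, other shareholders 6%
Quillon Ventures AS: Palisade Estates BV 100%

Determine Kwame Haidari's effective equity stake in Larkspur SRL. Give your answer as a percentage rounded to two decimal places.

59.50%

Kwame reaches Larkspur along 2 paths.
Direct stake: 20% = 20%.
Via Vireo: 50% × 79% = 39.5%.
Total: 20% + 39.5% = 59.5%.
Rounded: 59.50%.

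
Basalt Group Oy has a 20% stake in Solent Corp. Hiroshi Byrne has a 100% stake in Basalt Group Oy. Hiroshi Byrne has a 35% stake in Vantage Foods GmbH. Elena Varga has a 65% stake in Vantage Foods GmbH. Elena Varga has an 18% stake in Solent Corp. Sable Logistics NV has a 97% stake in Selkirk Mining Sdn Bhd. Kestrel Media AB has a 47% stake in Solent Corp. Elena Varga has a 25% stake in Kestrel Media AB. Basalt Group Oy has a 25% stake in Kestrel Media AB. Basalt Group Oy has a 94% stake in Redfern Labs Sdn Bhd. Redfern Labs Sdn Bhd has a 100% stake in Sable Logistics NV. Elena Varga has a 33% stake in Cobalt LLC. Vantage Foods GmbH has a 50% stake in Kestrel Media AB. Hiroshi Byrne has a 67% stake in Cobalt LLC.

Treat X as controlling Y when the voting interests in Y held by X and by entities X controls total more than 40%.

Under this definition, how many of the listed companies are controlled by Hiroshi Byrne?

Hiroshi holds 100% of Basalt, so Hiroshi controls Basalt.
Basalt holds 94% of Redfern, so Hiroshi controls Redfern.
Redfern holds 100% of Sable, so Hiroshi controls Sable.
Hiroshi holds 67% of Cobalt, so Hiroshi controls Cobalt.
Sable holds 97% of Selkirk, so Hiroshi controls Selkirk.
No other company's threshold is met.
Hiroshi controls 5 companies.

5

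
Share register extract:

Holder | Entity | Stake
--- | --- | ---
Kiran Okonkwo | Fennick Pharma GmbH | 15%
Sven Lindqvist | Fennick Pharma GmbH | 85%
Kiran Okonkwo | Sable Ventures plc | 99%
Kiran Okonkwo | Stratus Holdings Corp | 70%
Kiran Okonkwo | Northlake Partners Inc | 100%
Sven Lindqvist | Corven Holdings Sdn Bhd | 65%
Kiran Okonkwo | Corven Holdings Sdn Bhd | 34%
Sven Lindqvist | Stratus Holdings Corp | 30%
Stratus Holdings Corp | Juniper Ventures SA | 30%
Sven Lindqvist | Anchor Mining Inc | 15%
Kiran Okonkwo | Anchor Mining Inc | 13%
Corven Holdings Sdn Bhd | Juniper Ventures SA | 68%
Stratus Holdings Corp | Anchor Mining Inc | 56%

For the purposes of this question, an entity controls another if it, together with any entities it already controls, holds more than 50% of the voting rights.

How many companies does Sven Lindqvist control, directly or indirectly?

3

Sven holds 65% of Corven, so Sven controls Corven.
Sven holds 85% of Fennick, so Sven controls Fennick.
Corven holds 68% of Juniper, so Sven controls Juniper.
No other company's threshold is met.
Sven controls 3 companies.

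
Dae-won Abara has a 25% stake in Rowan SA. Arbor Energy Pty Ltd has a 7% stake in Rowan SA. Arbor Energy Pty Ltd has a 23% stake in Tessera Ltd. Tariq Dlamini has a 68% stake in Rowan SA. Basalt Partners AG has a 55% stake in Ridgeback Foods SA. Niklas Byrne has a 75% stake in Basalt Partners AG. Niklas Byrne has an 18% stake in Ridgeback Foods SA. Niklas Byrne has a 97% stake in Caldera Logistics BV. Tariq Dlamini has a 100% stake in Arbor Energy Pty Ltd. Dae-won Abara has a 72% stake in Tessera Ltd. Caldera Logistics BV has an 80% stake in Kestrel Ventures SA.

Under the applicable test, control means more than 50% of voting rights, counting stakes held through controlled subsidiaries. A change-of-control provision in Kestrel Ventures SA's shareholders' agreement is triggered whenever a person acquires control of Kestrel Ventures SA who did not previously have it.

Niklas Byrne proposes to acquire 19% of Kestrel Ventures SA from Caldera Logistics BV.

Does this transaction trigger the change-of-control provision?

No

The purchase adds only to Niklas's holdings (Caldera's stake shrinks), so Niklas is the only person who could newly come to control Kestrel.
Niklas holds 97% of Caldera, so Niklas controls Caldera.
Caldera holds 80% of Kestrel, so Niklas controls Kestrel.
So Niklas already controls Kestrel before the transaction.
After the purchase, Niklas holds 19% of Kestrel directly, and Caldera's stake falls to 61%.
Niklas controlled Kestrel already, so this is not a new person acquiring control; every other person's position is unchanged or reduced.
No new person acquires control, so the clause is not triggered.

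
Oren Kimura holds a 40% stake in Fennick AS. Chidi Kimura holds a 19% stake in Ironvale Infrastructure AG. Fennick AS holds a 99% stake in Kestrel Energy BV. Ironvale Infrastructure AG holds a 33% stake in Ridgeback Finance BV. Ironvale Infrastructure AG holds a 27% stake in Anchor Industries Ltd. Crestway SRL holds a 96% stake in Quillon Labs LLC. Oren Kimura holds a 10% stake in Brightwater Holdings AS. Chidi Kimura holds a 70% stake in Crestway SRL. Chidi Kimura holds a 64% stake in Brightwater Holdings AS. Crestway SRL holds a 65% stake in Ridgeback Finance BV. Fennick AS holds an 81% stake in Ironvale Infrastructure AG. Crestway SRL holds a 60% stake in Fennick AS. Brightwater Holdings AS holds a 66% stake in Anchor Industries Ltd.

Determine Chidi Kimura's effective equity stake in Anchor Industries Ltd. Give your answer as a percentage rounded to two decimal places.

Chidi reaches Anchor along 3 paths.
Via Crestway → Fennick → Ironvale: 70% × 60% × 81% × 27% = 9.1854%.
Via Ironvale: 19% × 27% = 5.13%.
Via Brightwater: 64% × 66% = 42.24%.
Total: 9.1854% + 5.13% + 42.24% = 56.5554%.
Rounded: 56.56%.

56.56%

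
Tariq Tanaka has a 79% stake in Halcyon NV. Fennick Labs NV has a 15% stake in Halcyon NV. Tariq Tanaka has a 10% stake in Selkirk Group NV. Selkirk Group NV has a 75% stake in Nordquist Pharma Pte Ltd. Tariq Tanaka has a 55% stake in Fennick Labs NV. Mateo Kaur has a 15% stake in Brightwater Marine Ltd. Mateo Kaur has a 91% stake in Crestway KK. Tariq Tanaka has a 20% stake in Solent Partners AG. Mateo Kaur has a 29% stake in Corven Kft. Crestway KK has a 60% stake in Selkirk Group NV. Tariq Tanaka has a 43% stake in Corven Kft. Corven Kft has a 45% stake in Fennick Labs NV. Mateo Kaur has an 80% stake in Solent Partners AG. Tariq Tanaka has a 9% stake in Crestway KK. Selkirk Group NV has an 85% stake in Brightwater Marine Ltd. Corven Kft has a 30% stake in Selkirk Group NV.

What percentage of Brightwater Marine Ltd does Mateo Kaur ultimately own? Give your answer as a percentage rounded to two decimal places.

68.81%

Mateo reaches Brightwater along 3 paths.
Direct stake: 15% = 15%.
Via Corven → Selkirk: 29% × 30% × 85% = 7.395%.
Via Crestway → Selkirk: 91% × 60% × 85% = 46.41%.
Total: 15% + 7.395% + 46.41% = 68.805%.
Rounded: 68.81%.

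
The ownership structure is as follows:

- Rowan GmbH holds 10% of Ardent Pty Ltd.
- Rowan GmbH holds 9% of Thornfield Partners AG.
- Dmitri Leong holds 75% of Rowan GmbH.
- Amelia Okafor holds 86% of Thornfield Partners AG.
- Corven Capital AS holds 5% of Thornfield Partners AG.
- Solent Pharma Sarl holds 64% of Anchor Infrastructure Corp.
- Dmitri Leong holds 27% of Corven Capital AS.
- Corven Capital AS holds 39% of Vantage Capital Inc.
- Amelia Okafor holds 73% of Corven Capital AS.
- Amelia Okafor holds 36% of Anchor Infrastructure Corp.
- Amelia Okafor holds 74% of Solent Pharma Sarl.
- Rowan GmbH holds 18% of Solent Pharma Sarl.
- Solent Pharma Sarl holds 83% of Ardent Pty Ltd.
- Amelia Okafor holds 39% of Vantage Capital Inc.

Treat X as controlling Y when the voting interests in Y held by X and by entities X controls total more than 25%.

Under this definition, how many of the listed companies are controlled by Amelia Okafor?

6

Amelia holds 73% of Corven, so Amelia controls Corven.
Amelia holds 74% of Solent, so Amelia controls Solent.
Solent holds 83% of Ardent, so Amelia controls Ardent.
Amelia and Corven together hold 86% + 5% = 91% of Thornfield, so Amelia controls Thornfield.
Solent and Amelia together hold 64% + 36% = 100% of Anchor, so Amelia controls Anchor.
Amelia and Corven together hold 39% + 39% = 78% of Vantage, so Amelia controls Vantage.
No other company's threshold is met.
Amelia controls 6 companies.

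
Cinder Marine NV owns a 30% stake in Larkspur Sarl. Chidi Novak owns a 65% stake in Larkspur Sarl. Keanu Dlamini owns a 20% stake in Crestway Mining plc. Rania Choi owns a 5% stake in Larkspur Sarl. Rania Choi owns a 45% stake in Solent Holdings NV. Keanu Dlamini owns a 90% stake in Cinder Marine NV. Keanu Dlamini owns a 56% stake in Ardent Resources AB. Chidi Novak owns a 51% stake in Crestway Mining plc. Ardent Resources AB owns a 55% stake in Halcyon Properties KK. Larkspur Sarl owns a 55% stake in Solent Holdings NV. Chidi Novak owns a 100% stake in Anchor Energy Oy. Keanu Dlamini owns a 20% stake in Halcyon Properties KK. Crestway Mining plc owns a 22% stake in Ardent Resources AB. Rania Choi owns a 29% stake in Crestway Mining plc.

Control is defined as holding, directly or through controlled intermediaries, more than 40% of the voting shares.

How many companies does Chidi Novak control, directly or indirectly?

4

Chidi holds 65% of Larkspur, so Chidi controls Larkspur.
Chidi holds 51% of Crestway, so Chidi controls Crestway.
Chidi holds 100% of Anchor, so Chidi controls Anchor.
Larkspur holds 55% of Solent, so Chidi controls Solent.
No other company's threshold is met.
Chidi controls 4 companies.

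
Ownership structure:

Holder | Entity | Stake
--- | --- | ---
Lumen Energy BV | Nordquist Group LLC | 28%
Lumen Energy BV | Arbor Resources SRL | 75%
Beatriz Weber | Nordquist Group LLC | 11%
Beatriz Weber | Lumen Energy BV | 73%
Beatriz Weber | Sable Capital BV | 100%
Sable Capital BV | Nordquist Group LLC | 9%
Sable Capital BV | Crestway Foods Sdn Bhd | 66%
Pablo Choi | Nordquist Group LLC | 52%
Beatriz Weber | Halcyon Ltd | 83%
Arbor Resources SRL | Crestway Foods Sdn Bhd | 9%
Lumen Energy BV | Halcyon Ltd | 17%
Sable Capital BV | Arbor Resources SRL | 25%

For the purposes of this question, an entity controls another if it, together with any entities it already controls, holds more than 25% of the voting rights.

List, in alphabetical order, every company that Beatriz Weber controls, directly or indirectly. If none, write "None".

Arbor Resources SRL, Crestway Foods Sdn Bhd, Halcyon Ltd, Lumen Energy BV, Nordquist Group LLC, Sable Capital BV

Beatriz holds 100% of Sable, so Beatriz controls Sable.
Beatriz holds 73% of Lumen, so Beatriz controls Lumen.
Lumen and Sable together hold 75% + 25% = 100% of Arbor, so Beatriz controls Arbor.
Beatriz and Sable and Lumen together hold 11% + 9% + 28% = 48% of Nordquist, so Beatriz controls Nordquist.
Lumen and Beatriz together hold 17% + 83% = 100% of Halcyon, so Beatriz controls Halcyon.
Sable and Arbor together hold 66% + 9% = 75% of Crestway, so Beatriz controls Crestway.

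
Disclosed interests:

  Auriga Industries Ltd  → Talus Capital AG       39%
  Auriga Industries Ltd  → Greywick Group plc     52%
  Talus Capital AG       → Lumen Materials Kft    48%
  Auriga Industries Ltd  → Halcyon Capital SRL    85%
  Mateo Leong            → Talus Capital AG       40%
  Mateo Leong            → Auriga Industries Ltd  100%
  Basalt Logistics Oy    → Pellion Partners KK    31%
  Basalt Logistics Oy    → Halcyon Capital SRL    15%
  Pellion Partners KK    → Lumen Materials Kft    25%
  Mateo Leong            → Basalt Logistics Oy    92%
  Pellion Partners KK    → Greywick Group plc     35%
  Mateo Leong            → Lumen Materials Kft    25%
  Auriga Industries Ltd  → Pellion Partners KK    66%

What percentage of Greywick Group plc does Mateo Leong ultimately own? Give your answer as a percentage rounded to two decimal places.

85.08%

Mateo reaches Greywick along 3 paths.
Via Auriga: 100% × 52% = 52%.
Via Auriga → Pellion: 100% × 66% × 35% = 23.1%.
Via Basalt → Pellion: 92% × 31% × 35% = 9.982%.
Total: 52% + 23.1% + 9.982% = 85.082%.
Rounded: 85.08%.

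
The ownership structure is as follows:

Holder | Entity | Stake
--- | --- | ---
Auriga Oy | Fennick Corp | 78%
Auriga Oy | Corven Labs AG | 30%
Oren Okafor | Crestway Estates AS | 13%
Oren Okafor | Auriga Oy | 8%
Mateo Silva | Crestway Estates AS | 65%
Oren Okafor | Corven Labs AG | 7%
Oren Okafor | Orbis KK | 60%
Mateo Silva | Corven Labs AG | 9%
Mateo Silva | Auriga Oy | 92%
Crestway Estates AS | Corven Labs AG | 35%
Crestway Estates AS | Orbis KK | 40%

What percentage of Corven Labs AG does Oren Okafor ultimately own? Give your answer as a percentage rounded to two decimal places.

13.95%

Oren reaches Corven along 3 paths.
Via Auriga: 8% × 30% = 2.4%.
Via Crestway: 13% × 35% = 4.55%.
Direct stake: 7% = 7%.
Total: 2.4% + 4.55% + 7% = 13.95%.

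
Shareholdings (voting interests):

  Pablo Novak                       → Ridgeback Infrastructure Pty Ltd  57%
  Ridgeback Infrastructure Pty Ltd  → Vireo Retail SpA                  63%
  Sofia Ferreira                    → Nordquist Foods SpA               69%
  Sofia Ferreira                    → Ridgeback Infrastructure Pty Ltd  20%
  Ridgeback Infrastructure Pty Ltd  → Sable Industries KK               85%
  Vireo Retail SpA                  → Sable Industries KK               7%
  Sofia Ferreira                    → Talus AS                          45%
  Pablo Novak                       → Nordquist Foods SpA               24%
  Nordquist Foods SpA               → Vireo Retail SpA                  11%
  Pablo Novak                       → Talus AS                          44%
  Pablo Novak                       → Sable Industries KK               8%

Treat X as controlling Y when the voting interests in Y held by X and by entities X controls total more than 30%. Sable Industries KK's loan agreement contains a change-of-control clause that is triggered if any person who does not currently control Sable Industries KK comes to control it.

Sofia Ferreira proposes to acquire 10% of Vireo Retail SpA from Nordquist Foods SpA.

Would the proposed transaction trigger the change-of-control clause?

The purchase adds only to Sofia's holdings (Nordquist's stake shrinks), so Sofia is the only person who could newly come to control Sable.
Sofia holds 45% of Talus, so Sofia controls Talus.
Sofia holds 69% of Nordquist, so Sofia controls Nordquist.
Neither Sofia nor any entity Sofia controls holds any voting interest in Sable.
So before the transaction, Sofia does not control Sable.
After the purchase, Sofia holds 10% of Vireo directly, and Nordquist's stake falls to 1%.
Sofia's side now holds 1% + 10% = 11% of Vireo, not > 30%, so Sofia still does not control Vireo.
After the transaction, neither Sofia nor any entity Sofia controls holds a voting interest in Sable, so Sofia still does not control it.
No new person acquires control, so the clause is not triggered.

No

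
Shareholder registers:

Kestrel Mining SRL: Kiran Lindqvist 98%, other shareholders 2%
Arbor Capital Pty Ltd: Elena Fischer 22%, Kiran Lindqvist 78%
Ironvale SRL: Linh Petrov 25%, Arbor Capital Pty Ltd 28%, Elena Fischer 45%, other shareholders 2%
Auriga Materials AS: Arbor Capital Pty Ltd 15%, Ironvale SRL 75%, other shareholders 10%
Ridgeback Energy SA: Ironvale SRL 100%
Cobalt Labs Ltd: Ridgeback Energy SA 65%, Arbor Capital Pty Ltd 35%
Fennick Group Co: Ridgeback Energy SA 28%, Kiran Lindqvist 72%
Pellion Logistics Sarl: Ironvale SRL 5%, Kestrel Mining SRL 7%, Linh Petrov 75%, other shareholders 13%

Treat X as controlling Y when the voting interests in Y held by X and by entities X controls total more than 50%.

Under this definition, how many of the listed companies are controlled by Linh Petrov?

1

Linh holds 75% of Pellion, so Linh controls Pellion.
No other company's threshold is met.
Linh controls 1 company.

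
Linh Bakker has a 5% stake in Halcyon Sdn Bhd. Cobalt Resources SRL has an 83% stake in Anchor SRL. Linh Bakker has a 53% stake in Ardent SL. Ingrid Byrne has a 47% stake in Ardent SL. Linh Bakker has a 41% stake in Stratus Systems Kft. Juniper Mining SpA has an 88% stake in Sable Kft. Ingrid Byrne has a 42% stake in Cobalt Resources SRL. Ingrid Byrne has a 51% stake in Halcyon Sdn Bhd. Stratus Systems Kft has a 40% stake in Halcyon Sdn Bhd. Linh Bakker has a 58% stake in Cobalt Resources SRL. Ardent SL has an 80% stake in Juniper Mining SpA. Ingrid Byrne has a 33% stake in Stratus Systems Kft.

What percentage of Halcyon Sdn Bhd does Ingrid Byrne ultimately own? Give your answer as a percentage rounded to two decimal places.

64.20%

Ingrid reaches Halcyon along 2 paths.
Via Stratus: 33% × 40% = 13.2%.
Direct stake: 51% = 51%.
Total: 13.2% + 51% = 64.2%.
Rounded: 64.20%.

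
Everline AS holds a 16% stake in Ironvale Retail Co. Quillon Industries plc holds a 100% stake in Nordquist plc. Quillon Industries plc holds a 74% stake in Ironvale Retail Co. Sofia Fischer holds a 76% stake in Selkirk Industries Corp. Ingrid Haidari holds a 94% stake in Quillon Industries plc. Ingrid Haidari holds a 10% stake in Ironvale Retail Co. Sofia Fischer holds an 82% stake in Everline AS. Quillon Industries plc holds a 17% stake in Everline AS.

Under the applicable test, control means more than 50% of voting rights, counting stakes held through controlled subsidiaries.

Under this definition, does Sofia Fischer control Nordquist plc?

Sofia holds 82% of Everline, so Sofia controls Everline.
Sofia holds 76% of Selkirk, so Sofia controls Selkirk.
Neither Sofia nor any entity Sofia controls holds any voting interest in Nordquist.
So Sofia does not control Nordquist.

No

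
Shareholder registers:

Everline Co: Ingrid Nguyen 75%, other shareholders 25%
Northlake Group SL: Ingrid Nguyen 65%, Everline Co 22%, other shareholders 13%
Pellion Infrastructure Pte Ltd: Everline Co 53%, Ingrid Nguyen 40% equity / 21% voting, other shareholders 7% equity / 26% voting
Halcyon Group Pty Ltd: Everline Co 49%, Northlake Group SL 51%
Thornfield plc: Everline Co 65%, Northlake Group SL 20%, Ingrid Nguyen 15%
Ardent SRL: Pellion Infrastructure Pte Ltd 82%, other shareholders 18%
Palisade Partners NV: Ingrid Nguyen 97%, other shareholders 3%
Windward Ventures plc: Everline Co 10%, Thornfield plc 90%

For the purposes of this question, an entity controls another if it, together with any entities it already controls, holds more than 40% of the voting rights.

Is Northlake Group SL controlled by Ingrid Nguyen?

Yes

Ingrid holds 75% of Everline, so Ingrid controls Everline.
Ingrid and Everline together hold 65% + 22% = 87% of Northlake, so Ingrid controls Northlake.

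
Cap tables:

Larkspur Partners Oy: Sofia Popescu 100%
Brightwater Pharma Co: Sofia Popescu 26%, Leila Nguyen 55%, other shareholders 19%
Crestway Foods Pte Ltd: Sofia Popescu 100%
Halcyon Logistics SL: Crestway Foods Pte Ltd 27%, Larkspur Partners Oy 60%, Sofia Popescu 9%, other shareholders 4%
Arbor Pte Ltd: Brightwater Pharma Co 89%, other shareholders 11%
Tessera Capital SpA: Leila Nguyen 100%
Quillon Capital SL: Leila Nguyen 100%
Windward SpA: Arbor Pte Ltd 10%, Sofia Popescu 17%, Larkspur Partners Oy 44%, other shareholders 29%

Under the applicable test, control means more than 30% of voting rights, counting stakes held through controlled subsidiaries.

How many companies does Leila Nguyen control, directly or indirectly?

Leila holds 55% of Brightwater, so Leila controls Brightwater.
Brightwater holds 89% of Arbor, so Leila controls Arbor.
Leila holds 100% of Tessera, so Leila controls Tessera.
Leila holds 100% of Quillon, so Leila controls Quillon.
No other company's threshold is met.
Leila controls 4 companies.

4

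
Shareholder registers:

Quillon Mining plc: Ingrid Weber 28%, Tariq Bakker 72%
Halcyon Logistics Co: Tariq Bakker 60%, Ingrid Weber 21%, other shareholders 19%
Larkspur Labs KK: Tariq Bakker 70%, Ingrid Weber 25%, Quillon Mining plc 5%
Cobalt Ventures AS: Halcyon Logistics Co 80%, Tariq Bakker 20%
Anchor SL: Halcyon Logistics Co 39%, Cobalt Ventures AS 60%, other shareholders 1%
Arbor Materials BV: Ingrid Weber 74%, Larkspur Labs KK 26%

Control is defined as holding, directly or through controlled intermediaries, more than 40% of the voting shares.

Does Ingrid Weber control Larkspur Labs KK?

Ingrid holds 74% of Arbor, so Ingrid controls Arbor.
In Larkspur, Ingrid's side holds only 25%, not > 40%.
So Ingrid does not control Larkspur.

No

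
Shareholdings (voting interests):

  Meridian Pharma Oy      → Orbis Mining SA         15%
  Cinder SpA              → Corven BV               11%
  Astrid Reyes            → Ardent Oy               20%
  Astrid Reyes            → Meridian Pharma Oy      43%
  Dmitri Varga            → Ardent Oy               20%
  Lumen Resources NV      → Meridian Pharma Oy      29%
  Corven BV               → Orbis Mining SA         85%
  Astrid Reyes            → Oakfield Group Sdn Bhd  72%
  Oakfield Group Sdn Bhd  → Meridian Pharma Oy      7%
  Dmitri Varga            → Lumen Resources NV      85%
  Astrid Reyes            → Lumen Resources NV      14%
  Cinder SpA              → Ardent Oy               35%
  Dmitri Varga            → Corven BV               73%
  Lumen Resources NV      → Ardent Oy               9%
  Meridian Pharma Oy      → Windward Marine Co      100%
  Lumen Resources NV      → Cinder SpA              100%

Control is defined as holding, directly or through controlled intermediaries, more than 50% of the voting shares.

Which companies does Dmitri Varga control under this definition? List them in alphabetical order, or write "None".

Dmitri holds 85% of Lumen, so Dmitri controls Lumen.
Lumen holds 100% of Cinder, so Dmitri controls Cinder.
Cinder and Dmitri together hold 11% + 73% = 84% of Corven, so Dmitri controls Corven.
Cinder and Dmitri and Lumen together hold 35% + 20% + 9% = 64% of Ardent, so Dmitri controls Ardent.
Corven holds 85% of Orbis, so Dmitri controls Orbis.
No other company's threshold is met.

Ardent Oy, Cinder SpA, Corven BV, Lumen Resources NV, Orbis Mining SA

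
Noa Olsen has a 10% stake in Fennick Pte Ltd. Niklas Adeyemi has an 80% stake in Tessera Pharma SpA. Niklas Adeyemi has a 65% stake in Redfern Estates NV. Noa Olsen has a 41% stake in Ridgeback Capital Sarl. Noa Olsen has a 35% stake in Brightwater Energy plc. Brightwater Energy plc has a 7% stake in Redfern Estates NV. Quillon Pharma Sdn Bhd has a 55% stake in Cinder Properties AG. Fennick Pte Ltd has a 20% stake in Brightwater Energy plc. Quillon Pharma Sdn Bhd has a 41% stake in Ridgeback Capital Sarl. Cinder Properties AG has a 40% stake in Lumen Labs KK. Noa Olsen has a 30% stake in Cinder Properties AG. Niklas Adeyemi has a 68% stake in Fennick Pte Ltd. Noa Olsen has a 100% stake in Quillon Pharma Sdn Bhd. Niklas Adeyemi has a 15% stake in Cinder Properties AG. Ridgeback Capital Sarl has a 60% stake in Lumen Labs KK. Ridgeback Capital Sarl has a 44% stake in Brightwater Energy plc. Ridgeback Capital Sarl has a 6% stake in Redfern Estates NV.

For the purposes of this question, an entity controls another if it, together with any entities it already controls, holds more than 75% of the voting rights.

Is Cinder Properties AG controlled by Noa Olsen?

Noa holds 100% of Quillon, so Noa controls Quillon.
Quillon and Noa together hold 55% + 30% = 85% of Cinder, so Noa controls Cinder.

Yes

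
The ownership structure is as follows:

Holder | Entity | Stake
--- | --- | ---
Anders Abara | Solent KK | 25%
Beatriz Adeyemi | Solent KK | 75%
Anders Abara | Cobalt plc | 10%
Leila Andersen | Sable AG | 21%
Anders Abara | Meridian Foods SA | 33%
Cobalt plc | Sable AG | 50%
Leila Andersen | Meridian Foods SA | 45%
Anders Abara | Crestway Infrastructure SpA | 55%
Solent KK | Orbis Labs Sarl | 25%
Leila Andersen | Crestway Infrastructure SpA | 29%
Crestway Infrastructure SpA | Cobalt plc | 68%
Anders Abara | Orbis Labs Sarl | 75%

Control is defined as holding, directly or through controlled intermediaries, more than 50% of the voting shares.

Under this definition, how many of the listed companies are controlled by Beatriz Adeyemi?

1

Beatriz holds 75% of Solent, so Beatriz controls Solent.
No other company's threshold is met.
Beatriz controls 1 company.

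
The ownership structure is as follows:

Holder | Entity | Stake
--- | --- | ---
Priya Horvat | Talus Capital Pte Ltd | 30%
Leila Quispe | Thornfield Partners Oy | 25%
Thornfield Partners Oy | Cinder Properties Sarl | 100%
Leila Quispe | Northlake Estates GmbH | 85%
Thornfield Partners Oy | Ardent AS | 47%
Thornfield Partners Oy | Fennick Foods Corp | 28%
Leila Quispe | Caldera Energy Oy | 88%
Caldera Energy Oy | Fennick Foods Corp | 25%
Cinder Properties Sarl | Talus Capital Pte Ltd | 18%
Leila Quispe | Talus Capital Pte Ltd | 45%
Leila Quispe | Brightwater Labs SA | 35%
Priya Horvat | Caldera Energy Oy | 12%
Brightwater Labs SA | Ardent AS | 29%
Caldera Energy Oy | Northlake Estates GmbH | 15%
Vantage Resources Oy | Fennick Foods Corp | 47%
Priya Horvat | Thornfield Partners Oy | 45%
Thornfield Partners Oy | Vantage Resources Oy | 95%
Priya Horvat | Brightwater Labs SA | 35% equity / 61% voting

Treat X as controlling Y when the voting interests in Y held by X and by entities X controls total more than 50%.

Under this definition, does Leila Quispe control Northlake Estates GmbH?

Leila holds 88% of Caldera, so Leila controls Caldera.
Leila and Caldera together hold 85% + 15% = 100% of Northlake, so Leila controls Northlake.

Yes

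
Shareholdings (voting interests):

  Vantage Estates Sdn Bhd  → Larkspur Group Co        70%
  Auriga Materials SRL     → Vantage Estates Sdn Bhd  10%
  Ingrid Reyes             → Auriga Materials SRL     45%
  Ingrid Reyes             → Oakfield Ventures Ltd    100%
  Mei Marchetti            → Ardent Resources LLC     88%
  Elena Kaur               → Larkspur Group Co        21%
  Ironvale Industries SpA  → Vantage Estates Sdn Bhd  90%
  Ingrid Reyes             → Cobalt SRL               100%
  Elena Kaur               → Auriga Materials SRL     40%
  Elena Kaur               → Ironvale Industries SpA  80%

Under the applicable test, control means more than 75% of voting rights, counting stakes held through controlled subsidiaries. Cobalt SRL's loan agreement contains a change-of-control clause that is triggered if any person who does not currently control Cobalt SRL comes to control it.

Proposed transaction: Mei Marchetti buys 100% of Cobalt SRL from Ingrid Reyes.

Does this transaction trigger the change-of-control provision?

The purchase adds only to Mei's holdings (Ingrid's stake shrinks), so Mei is the only person who could newly come to control Cobalt.
Mei holds 88% of Ardent, so Mei controls Ardent.
Neither Mei nor any entity Mei controls holds any voting interest in Cobalt.
So before the transaction, Mei does not control Cobalt.
After the purchase, Mei holds 100% of Cobalt directly, and Ingrid's stake falls to 0%.
Mei holds 100% of Cobalt, so Mei controls Cobalt.
Mei did not control Cobalt before and does after, so the clause is triggered.

Yes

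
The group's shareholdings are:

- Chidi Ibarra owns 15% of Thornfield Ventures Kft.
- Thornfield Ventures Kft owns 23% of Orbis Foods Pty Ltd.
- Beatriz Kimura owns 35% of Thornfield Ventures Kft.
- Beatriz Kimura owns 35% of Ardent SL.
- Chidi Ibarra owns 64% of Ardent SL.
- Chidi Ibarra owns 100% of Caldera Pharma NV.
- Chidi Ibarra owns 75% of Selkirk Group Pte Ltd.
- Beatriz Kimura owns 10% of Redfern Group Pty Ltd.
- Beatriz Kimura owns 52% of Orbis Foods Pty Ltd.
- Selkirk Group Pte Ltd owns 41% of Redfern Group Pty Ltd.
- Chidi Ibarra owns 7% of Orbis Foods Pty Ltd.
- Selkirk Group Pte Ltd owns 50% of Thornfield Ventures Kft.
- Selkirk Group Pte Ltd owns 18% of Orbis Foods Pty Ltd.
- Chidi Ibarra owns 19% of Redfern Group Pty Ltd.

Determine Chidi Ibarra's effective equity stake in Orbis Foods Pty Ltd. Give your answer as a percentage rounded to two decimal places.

32.58%

Chidi reaches Orbis along 4 paths.
Via Selkirk: 75% × 18% = 13.5%.
Direct stake: 7% = 7%.
Via Thornfield: 15% × 23% = 3.45%.
Via Selkirk → Thornfield: 75% × 50% × 23% = 8.625%.
Total: 13.5% + 7% + 3.45% + 8.625% = 32.575%.
Rounded: 32.58%.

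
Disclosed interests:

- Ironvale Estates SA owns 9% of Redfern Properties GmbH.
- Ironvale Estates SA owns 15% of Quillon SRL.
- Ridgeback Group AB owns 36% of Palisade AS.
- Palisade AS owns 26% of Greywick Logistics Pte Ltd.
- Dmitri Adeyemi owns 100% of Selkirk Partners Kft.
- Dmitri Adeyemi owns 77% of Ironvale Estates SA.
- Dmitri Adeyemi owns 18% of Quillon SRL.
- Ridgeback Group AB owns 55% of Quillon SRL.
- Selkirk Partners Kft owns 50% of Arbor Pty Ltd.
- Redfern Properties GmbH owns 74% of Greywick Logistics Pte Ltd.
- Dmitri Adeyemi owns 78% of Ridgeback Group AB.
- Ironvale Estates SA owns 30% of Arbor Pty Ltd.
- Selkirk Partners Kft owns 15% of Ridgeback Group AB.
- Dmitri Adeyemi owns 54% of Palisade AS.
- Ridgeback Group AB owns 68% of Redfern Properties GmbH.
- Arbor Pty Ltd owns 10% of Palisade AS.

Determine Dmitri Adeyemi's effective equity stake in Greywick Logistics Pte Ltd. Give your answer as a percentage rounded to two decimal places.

76.57%

Dmitri reaches Greywick along 8 paths.
Via Palisade: 54% × 26% = 14.04%.
Via Ridgeback → Palisade: 78% × 36% × 26% = 7.3008%.
Via Selkirk → Ridgeback → Palisade: 100% × 15% × 36% × 26% = 1.404%.
Via Ironvale → Arbor → Palisade: 77% × 30% × 10% × 26% = 0.6006%.
Via Selkirk → Arbor → Palisade: 100% × 50% × 10% × 26% = 1.3%.
Via Ridgeback → Redfern: 78% × 68% × 74% = 39.2496%.
Via Selkirk → Ridgeback → Redfern: 100% × 15% × 68% × 74% = 7.548%.
Via Ironvale → Redfern: 77% × 9% × 74% = 5.1282%.
Total: 14.04% + 7.3008% + 1.404% + 0.6006% + 1.3% + 39.2496% + 7.548% + 5.1282% = 76.5712%.
Rounded: 76.57%.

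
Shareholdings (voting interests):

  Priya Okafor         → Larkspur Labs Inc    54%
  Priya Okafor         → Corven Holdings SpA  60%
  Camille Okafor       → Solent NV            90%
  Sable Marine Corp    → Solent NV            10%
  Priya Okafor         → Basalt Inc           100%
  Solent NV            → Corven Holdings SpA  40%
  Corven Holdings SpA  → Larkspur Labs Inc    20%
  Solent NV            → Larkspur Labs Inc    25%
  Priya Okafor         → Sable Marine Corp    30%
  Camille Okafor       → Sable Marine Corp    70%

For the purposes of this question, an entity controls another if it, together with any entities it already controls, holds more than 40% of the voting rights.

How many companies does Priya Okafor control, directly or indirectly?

3

Priya holds 60% of Corven, so Priya controls Corven.
Priya holds 100% of Basalt, so Priya controls Basalt.
Corven and Priya together hold 20% + 54% = 74% of Larkspur, so Priya controls Larkspur.
No other company's threshold is met.
Priya controls 3 companies.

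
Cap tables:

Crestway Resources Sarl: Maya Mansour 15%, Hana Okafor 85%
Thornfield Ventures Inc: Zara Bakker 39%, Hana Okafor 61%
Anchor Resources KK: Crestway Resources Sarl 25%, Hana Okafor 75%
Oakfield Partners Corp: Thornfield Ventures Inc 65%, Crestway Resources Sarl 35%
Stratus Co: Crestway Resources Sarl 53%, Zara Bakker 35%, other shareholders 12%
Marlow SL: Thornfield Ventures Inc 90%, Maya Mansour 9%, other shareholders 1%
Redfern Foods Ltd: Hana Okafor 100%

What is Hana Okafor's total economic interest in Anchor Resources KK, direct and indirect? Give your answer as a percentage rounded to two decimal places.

96.25%

Hana reaches Anchor along 2 paths.
Via Crestway: 85% × 25% = 21.25%.
Direct stake: 75% = 75%.
Total: 21.25% + 75% = 96.25%.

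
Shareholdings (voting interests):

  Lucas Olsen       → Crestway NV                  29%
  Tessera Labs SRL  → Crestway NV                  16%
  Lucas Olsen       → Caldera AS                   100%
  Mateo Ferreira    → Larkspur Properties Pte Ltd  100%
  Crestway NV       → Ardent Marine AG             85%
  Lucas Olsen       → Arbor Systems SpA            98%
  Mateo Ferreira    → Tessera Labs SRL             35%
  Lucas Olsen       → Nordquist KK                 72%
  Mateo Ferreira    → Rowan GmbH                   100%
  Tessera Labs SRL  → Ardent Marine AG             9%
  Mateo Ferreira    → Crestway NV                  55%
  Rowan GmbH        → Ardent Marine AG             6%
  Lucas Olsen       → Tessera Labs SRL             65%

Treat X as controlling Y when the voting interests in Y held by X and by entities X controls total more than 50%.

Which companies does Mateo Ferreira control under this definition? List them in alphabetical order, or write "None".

Mateo holds 55% of Crestway, so Mateo controls Crestway.
Mateo holds 100% of Rowan, so Mateo controls Rowan.
Crestway and Rowan together hold 85% + 6% = 91% of Ardent, so Mateo controls Ardent.
Mateo holds 100% of Larkspur, so Mateo controls Larkspur.
No other company's threshold is met.

Ardent Marine AG, Crestway NV, Larkspur Properties Pte Ltd, Rowan GmbH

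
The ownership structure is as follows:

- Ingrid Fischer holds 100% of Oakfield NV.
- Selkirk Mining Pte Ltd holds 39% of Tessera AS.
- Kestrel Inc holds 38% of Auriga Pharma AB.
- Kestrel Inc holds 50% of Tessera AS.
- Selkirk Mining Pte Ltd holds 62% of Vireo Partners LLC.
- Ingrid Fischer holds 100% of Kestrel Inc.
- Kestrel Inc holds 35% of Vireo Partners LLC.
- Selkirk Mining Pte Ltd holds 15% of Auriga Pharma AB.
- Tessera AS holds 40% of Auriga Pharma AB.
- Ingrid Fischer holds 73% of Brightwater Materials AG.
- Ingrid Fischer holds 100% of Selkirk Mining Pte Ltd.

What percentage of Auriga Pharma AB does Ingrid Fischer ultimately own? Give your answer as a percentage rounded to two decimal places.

Ingrid reaches Auriga along 4 paths.
Via Selkirk: 100% × 15% = 15%.
Via Kestrel: 100% × 38% = 38%.
Via Kestrel → Tessera: 100% × 50% × 40% = 20%.
Via Selkirk → Tessera: 100% × 39% × 40% = 15.6%.
Total: 15% + 38% + 20% + 15.6% = 88.6%.
Rounded: 88.60%.

88.60%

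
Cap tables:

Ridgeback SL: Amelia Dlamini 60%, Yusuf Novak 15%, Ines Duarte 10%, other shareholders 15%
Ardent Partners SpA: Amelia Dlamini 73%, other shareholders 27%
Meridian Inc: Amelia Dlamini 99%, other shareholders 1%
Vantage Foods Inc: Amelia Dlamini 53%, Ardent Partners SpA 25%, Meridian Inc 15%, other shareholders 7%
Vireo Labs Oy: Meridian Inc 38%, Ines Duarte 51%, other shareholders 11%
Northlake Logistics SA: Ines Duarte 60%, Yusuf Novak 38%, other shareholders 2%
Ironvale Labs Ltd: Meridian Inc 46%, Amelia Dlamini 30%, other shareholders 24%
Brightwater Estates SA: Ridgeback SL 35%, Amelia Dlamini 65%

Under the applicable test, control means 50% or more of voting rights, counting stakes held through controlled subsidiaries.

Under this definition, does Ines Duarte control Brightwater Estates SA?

No

Ines holds 51% of Vireo, so Ines controls Vireo.
Ines holds 60% of Northlake, so Ines controls Northlake.
Neither Ines nor any entity Ines controls holds any voting interest in Brightwater.
So Ines does not control Brightwater.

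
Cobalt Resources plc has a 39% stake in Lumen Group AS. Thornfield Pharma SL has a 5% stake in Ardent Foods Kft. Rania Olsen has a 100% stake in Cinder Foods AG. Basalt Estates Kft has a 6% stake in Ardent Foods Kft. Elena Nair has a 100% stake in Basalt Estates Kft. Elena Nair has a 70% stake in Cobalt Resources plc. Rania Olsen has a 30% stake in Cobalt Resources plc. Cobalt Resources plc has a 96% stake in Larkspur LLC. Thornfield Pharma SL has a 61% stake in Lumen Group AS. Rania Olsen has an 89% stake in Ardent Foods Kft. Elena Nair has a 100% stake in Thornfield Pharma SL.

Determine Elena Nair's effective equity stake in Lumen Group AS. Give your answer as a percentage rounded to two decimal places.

88.30%

Elena reaches Lumen along 2 paths.
Via Thornfield: 100% × 61% = 61%.
Via Cobalt: 70% × 39% = 27.3%.
Total: 61% + 27.3% = 88.3%.
Rounded: 88.30%.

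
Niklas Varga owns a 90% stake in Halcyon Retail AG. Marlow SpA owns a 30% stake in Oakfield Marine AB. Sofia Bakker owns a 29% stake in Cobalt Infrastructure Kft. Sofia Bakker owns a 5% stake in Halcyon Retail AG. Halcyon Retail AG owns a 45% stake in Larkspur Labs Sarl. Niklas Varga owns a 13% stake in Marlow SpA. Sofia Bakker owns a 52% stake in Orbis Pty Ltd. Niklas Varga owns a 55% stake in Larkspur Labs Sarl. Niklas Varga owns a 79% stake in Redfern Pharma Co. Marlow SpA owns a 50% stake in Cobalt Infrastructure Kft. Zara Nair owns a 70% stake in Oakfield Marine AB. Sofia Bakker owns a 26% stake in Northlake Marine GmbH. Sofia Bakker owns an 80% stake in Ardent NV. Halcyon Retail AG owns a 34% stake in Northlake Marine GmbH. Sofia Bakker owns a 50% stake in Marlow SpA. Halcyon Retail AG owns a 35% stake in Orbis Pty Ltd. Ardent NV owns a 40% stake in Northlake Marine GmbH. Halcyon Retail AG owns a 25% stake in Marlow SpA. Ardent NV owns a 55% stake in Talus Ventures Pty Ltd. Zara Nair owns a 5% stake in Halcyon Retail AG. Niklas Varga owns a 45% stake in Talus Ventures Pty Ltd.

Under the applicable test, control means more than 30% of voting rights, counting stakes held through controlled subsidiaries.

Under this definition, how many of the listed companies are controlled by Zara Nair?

Zara holds 70% of Oakfield, so Zara controls Oakfield.
No other company's threshold is met.
Zara controls 1 company.

1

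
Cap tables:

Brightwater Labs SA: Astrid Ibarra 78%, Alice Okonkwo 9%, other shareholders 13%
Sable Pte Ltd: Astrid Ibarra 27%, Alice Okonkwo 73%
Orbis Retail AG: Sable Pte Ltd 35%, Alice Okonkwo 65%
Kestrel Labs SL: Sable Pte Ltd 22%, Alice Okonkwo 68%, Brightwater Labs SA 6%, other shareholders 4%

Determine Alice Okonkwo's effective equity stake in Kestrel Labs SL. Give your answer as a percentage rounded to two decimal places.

Alice reaches Kestrel along 3 paths.
Via Sable: 73% × 22% = 16.06%.
Direct stake: 68% = 68%.
Via Brightwater: 9% × 6% = 0.54%.
Total: 16.06% + 68% + 0.54% = 84.6%.
Rounded: 84.60%.

84.60%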